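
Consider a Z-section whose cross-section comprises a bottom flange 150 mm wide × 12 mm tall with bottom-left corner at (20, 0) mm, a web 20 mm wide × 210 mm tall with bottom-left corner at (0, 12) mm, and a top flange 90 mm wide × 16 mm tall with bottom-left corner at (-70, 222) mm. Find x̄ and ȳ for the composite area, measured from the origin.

x̄ = 23.79 mm, ȳ = 112.02 mm

bottom flange: A = 150 × 12 = 1800.00, centroid at (95.00, 6.00).
web: A = 20 × 210 = 4200.00, centroid at (10.00, 117.00).
top flange: A = 90 × 16 = 1440.00, centroid at (-25.00, 230.00).
ΣA = 7440.00 mm², ΣAx̄ = 177000.00 mm³, ΣAȳ = 833400.00 mm³.
x̄ = 177000.00/7440.00 = 23.79 mm; ȳ = 833400.00/7440.00 = 112.02 mm.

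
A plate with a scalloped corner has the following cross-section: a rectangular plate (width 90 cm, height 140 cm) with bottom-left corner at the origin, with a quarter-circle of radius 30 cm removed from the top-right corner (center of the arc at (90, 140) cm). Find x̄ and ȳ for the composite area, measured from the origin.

x̄ = 43.08 cm, ȳ = 66.60 cm

plate: A = 90 × 140 = 12600.00, centroid at (45.00, 70.00).
removed quarter-circle: A = −¼π·30² = -706.86, centroid at (77.27, 127.27).
ΣA = 11893.14 cm²
ΣAx̄ = (12600.00)(45.00) + (-706.86)(77.27) = 512382.75 cm³
ΣAȳ = (12600.00)(70.00) + (-706.86)(127.27) = 792039.83 cm³
x̄ = 512382.75 / 11893.14 = 43.08 cm
ȳ = 792039.83 / 11893.14 = 66.60 cm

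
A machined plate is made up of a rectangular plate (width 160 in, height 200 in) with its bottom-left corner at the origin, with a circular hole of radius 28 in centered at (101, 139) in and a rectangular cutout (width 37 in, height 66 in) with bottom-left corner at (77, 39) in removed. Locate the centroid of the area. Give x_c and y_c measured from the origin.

x_c = 76.69 in, y_c = 98.98 in

Part | A | x̄ᵢ | ȳᵢ | A·x̄ᵢ | A·ȳᵢ
plate | 32000.00 | 80.00 | 100.00 | 2560000.00 | 3200000.00
hole 1 | -2463.01 | 101.00 | 139.00 | -248763.87 | -342358.20
hole 2 | -2442.00 | 95.50 | 72.00 | -233211.00 | -175824.00
Σ | 27094.99 |  |  | 2078025.13 | 2681817.80
x_c = 2078025.13 / 27094.99 = 76.69 in
y_c = 2681817.80 / 27094.99 = 98.98 in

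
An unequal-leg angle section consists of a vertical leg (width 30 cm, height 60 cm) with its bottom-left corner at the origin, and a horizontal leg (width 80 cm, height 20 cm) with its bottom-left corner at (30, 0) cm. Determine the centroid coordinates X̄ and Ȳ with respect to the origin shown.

X̄ = 40.88 cm, Ȳ = 20.59 cm

vertical leg: A = 30 × 60 = 1800.00, centroid at (15.00, 30.00).
horizontal leg: A = 80 × 20 = 1600.00, centroid at (70.00, 10.00).
ΣA = 3400.00 cm², ΣAX̄ = 139000.00 cm³, ΣAȲ = 70000.00 cm³.
X̄ = 139000.00/3400.00 = 40.88 cm; Ȳ = 70000.00/3400.00 = 20.59 cm.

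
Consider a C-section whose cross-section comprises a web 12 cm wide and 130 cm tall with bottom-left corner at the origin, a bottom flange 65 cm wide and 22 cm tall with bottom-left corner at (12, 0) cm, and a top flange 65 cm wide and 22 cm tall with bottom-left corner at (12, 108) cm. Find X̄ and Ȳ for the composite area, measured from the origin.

X̄ = 30.91 cm, Ȳ = 65.00 cm

Part | A | x̄ᵢ | ȳᵢ | A·x̄ᵢ | A·ȳᵢ
web | 1560.00 | 6.00 | 65.00 | 9360.00 | 101400.00
bottom flange | 1430.00 | 44.50 | 11.00 | 63635.00 | 15730.00
top flange | 1430.00 | 44.50 | 119.00 | 63635.00 | 170170.00
Σ | 4420.00 |  |  | 136630.00 | 287300.00
X̄ = 136630.00 / 4420.00 = 30.91 cm
Ȳ = 287300.00 / 4420.00 = 65.00 cm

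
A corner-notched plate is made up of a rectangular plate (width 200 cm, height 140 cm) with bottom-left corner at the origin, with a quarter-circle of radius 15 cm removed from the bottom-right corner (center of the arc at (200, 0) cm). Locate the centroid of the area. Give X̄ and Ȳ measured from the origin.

X̄ = 99.41 cm, Ȳ = 70.40 cm

plate: A = 200 × 140 = 28000.00, centroid at (100.00, 70.00).
removed quarter-circle: A = −¼π·15² = -176.71, centroid at (193.63, 6.37).
ΣA = 27823.29 cm²
ΣAX̄ = (28000.00)(100.00) + (-176.71)(193.63) = 2765782.08 cm³
ΣAȲ = (28000.00)(70.00) + (-176.71)(6.37) = 1958875.00 cm³
X̄ = 2765782.08 / 27823.29 = 99.41 cm
Ȳ = 1958875.00 / 27823.29 = 70.40 cm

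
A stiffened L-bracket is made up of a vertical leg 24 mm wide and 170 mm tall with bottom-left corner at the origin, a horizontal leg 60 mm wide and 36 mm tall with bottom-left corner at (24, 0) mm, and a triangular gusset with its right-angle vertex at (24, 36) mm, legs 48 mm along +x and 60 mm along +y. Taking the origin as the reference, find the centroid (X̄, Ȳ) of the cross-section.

vertical leg: A = 24 × 170 = 4080.00, centroid at (12.00, 85.00).
horizontal leg: A = 60 × 36 = 2160.00, centroid at (54.00, 18.00).
gusset: A = ½·48·60 = 1440.00, centroid at (40.00, 56.00).
ΣA = 7680.00 mm²
ΣAX̄ = (4080.00)(12.00) + (2160.00)(54.00) + (1440.00)(40.00) = 223200.00 mm³
ΣAȲ = (4080.00)(85.00) + (2160.00)(18.00) + (1440.00)(56.00) = 466320.00 mm³
X̄ = 223200.00 / 7680.00 = 29.06 mm
Ȳ = 466320.00 / 7680.00 = 60.72 mm

X̄ = 29.06 mm, Ȳ = 60.72 mm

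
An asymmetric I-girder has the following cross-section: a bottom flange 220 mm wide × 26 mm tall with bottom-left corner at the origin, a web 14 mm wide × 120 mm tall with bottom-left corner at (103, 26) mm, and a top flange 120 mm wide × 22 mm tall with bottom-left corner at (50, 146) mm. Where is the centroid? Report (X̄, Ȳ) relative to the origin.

X̄ = 110.00 mm, Ȳ = 63.08 mm

bottom flange: A = 220 × 26 = 5720.00, centroid at (110.00, 13.00).
web: A = 14 × 120 = 1680.00, centroid at (110.00, 86.00).
top flange: A = 120 × 22 = 2640.00, centroid at (110.00, 157.00).
ΣA = 10040.00 mm², ΣAX̄ = 1104400.00 mm³, ΣAȲ = 633320.00 mm³.
X̄ = 1104400.00/10040.00 = 110.00 mm; Ȳ = 633320.00/10040.00 = 63.08 mm.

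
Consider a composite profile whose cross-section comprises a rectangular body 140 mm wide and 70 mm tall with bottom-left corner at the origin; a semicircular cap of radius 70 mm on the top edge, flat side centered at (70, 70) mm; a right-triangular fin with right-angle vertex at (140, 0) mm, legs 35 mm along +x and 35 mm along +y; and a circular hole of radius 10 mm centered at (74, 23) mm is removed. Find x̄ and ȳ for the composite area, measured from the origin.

x̄ = 72.74 mm, ȳ = 62.40 mm

Part | A | x̄ᵢ | ȳᵢ | A·x̄ᵢ | A·ȳᵢ
rectangular body | 9800.00 | 70.00 | 35.00 | 686000.00 | 343000.00
semicircular top | 7696.90 | 70.00 | 99.71 | 538783.14 | 767449.81
triangular fin | 612.50 | 151.67 | 11.67 | 92895.83 | 7145.83
hole | -314.16 | 74.00 | 23.00 | -23247.79 | -7225.66
Σ | 17795.24 |  |  | 1294431.19 | 1110369.98
x̄ = 1294431.19 / 17795.24 = 72.74 mm
ȳ = 1110369.98 / 17795.24 = 62.40 mm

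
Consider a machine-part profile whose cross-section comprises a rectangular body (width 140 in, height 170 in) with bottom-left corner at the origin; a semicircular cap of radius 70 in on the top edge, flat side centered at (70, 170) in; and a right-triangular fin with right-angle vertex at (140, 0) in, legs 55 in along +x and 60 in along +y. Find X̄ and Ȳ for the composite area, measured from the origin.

rectangular body: A = 140 × 170 = 23800.00, centroid at (70.00, 85.00).
semicircular top: A = ½π·70² = 7696.90, centroid at (70.00, 199.71).
triangular fin: A = ½·55·60 = 1650.00, centroid at (158.33, 20.00).
ΣA = 33146.90 in², ΣAX̄ = 2466033.14 in³, ΣAȲ = 3593140.01 in³.
X̄ = 2466033.14/33146.90 = 74.40 in; Ȳ = 3593140.01/33146.90 = 108.40 in.

X̄ = 74.40 in, Ȳ = 108.40 in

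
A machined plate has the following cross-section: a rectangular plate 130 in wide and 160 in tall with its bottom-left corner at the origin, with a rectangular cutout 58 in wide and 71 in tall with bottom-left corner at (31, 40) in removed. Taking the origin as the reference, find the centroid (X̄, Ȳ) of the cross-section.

X̄ = 66.23 in, Ȳ = 81.11 in

Part | A | x̄ᵢ | ȳᵢ | A·x̄ᵢ | A·ȳᵢ
plate | 20800.00 | 65.00 | 80.00 | 1352000.00 | 1664000.00
hole | -4118.00 | 60.00 | 75.50 | -247080.00 | -310909.00
Σ | 16682.00 |  |  | 1104920.00 | 1353091.00
X̄ = 1104920.00 / 16682.00 = 66.23 in
Ȳ = 1353091.00 / 16682.00 = 81.11 in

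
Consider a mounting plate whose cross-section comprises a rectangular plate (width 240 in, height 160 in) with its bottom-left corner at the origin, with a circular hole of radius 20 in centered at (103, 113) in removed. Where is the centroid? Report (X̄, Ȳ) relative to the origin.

X̄ = 120.58 in, Ȳ = 78.88 in

plate: A = 240 × 160 = 38400.00, centroid at (120.00, 80.00).
hole: A = −π·20² = -1256.64, centroid at (103.00, 113.00).
ΣA = 37143.36 in²
ΣAX̄ = (38400.00)(120.00) + (-1256.64)(103.00) = 4478566.38 in³
ΣAȲ = (38400.00)(80.00) + (-1256.64)(113.00) = 2930000.01 in³
X̄ = 4478566.38 / 37143.36 = 120.58 in
Ȳ = 2930000.01 / 37143.36 = 78.88 in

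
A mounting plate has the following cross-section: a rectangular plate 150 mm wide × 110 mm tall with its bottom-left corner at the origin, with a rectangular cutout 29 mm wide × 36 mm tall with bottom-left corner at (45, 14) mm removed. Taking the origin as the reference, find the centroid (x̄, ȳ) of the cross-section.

Part | A | x̄ᵢ | ȳᵢ | A·x̄ᵢ | A·ȳᵢ
plate | 16500.00 | 75.00 | 55.00 | 1237500.00 | 907500.00
hole | -1044.00 | 59.50 | 32.00 | -62118.00 | -33408.00
Σ | 15456.00 |  |  | 1175382.00 | 874092.00
x̄ = 1175382.00 / 15456.00 = 76.05 mm
ȳ = 874092.00 / 15456.00 = 56.55 mm

x̄ = 76.05 mm, ȳ = 56.55 mm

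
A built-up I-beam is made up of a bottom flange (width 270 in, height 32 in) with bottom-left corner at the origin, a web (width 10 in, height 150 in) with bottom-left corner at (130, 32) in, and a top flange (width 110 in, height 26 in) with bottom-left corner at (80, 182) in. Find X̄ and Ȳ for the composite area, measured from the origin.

bottom flange: A = 270 × 32 = 8640.00, centroid at (135.00, 16.00).
web: A = 10 × 150 = 1500.00, centroid at (135.00, 107.00).
top flange: A = 110 × 26 = 2860.00, centroid at (135.00, 195.00).
ΣA = 13000.00 in², ΣAX̄ = 1755000.00 in³, ΣAȲ = 856440.00 in³.
X̄ = 1755000.00/13000.00 = 135.00 in; Ȳ = 856440.00/13000.00 = 65.88 in.

X̄ = 135.00 in, Ȳ = 65.88 in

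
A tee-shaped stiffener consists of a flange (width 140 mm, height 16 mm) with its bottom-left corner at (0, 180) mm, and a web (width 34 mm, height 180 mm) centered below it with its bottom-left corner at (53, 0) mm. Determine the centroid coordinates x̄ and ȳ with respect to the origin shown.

web: A = 34 × 180 = 6120.00, centroid at (70.00, 90.00).
flange: A = 140 × 16 = 2240.00, centroid at (70.00, 188.00).
ΣA = 8360.00 mm², ΣAx̄ = 585200.00 mm³, ΣAȳ = 971920.00 mm³.
x̄ = 585200.00/8360.00 = 70.00 mm; ȳ = 971920.00/8360.00 = 116.26 mm.

x̄ = 70.00 mm, ȳ = 116.26 mm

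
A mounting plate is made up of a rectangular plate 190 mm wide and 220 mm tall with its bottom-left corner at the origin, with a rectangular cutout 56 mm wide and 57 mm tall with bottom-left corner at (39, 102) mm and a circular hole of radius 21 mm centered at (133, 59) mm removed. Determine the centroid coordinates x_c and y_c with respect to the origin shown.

x_c = 95.99 mm, y_c = 110.14 mm

Part | A | x̄ᵢ | ȳᵢ | A·x̄ᵢ | A·ȳᵢ
plate | 41800.00 | 95.00 | 110.00 | 3971000.00 | 4598000.00
hole 1 | -3192.00 | 67.00 | 130.50 | -213864.00 | -416556.00
hole 2 | -1385.44 | 133.00 | 59.00 | -184263.83 | -81741.10
Σ | 37222.56 |  |  | 3572872.17 | 4099702.90
x_c = 3572872.17 / 37222.56 = 95.99 mm
y_c = 4099702.90 / 37222.56 = 110.14 mm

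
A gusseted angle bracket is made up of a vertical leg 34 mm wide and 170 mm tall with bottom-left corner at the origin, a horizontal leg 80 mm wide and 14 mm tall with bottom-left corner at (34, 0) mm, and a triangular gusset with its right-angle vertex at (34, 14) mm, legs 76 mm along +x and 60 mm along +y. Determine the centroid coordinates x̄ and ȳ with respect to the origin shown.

x̄ = 34.47 mm, ȳ = 62.82 mm

vertical leg: A = 34 × 170 = 5780.00, centroid at (17.00, 85.00).
horizontal leg: A = 80 × 14 = 1120.00, centroid at (74.00, 7.00).
gusset: A = ½·76·60 = 2280.00, centroid at (59.33, 34.00).
ΣA = 9180.00 mm²
ΣAx̄ = (5780.00)(17.00) + (1120.00)(74.00) + (2280.00)(59.33) = 316420.00 mm³
ΣAȳ = (5780.00)(85.00) + (1120.00)(7.00) + (2280.00)(34.00) = 576660.00 mm³
x̄ = 316420.00 / 9180.00 = 34.47 mm
ȳ = 576660.00 / 9180.00 = 62.82 mm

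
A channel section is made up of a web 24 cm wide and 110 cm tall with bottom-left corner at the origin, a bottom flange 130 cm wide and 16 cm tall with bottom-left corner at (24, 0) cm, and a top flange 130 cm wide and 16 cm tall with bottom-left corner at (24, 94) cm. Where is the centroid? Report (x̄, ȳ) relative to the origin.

x̄ = 59.11 cm, ȳ = 55.00 cm

Part | A | x̄ᵢ | ȳᵢ | A·x̄ᵢ | A·ȳᵢ
web | 2640.00 | 12.00 | 55.00 | 31680.00 | 145200.00
bottom flange | 2080.00 | 89.00 | 8.00 | 185120.00 | 16640.00
top flange | 2080.00 | 89.00 | 102.00 | 185120.00 | 212160.00
Σ | 6800.00 |  |  | 401920.00 | 374000.00
x̄ = 401920.00 / 6800.00 = 59.11 cm
ȳ = 374000.00 / 6800.00 = 55.00 cm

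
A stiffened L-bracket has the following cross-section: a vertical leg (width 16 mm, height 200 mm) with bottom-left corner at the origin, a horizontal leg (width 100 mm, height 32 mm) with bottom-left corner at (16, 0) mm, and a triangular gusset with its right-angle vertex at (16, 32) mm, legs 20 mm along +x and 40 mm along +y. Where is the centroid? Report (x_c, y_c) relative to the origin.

x_c = 36.16 mm, y_c = 57.25 mm

vertical leg: A = 16 × 200 = 3200.00, centroid at (8.00, 100.00).
horizontal leg: A = 100 × 32 = 3200.00, centroid at (66.00, 16.00).
gusset: A = ½·20·40 = 400.00, centroid at (22.67, 45.33).
ΣA = 6800.00 mm²
ΣAx_c = (3200.00)(8.00) + (3200.00)(66.00) + (400.00)(22.67) = 245866.67 mm³
ΣAy_c = (3200.00)(100.00) + (3200.00)(16.00) + (400.00)(45.33) = 389333.33 mm³
x_c = 245866.67 / 6800.00 = 36.16 mm
y_c = 389333.33 / 6800.00 = 57.25 mm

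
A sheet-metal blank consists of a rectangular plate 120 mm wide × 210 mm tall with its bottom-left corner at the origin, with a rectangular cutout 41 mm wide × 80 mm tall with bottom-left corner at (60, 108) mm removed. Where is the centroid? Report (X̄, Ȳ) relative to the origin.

X̄ = 56.93 mm, Ȳ = 98.57 mm

plate: A = 120 × 210 = 25200.00, centroid at (60.00, 105.00).
hole: A = −(41 × 80) = -3280.00, centroid at (80.50, 148.00).
ΣA = 21920.00 mm²
ΣAX̄ = (25200.00)(60.00) + (-3280.00)(80.50) = 1247960.00 mm³
ΣAȲ = (25200.00)(105.00) + (-3280.00)(148.00) = 2160560.00 mm³
X̄ = 1247960.00 / 21920.00 = 56.93 mm
Ȳ = 2160560.00 / 21920.00 = 98.57 mm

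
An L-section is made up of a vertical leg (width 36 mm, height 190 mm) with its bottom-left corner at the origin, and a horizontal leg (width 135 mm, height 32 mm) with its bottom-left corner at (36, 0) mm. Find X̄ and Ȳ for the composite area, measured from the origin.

vertical leg: A = 36 × 190 = 6840.00, centroid at (18.00, 95.00).
horizontal leg: A = 135 × 32 = 4320.00, centroid at (103.50, 16.00).
ΣA = 11160.00 mm², ΣAX̄ = 570240.00 mm³, ΣAȲ = 718920.00 mm³.
X̄ = 570240.00/11160.00 = 51.10 mm; Ȳ = 718920.00/11160.00 = 64.42 mm.

X̄ = 51.10 mm, Ȳ = 64.42 mm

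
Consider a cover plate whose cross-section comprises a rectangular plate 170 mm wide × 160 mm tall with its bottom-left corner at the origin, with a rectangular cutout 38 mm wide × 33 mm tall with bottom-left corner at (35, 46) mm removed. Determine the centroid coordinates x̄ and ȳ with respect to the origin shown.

x̄ = 86.50 mm, ȳ = 80.85 mm

plate: A = 170 × 160 = 27200.00, centroid at (85.00, 80.00).
hole: A = −(38 × 33) = -1254.00, centroid at (54.00, 62.50).
ΣA = 25946.00 mm²
ΣAx̄ = (27200.00)(85.00) + (-1254.00)(54.00) = 2244284.00 mm³
ΣAȳ = (27200.00)(80.00) + (-1254.00)(62.50) = 2097625.00 mm³
x̄ = 2244284.00 / 25946.00 = 86.50 mm
ȳ = 2097625.00 / 25946.00 = 80.85 mm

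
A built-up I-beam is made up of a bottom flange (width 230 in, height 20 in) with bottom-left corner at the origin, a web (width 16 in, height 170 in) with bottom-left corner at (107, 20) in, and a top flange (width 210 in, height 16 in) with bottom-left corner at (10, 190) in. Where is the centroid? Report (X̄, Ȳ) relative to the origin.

X̄ = 115.00 in, Ȳ = 93.34 in

bottom flange: A = 230 × 20 = 4600.00, centroid at (115.00, 10.00).
web: A = 16 × 170 = 2720.00, centroid at (115.00, 105.00).
top flange: A = 210 × 16 = 3360.00, centroid at (115.00, 198.00).
ΣA = 10680.00 in², ΣAX̄ = 1228200.00 in³, ΣAȲ = 996880.00 in³.
X̄ = 1228200.00/10680.00 = 115.00 in; Ȳ = 996880.00/10680.00 = 93.34 in.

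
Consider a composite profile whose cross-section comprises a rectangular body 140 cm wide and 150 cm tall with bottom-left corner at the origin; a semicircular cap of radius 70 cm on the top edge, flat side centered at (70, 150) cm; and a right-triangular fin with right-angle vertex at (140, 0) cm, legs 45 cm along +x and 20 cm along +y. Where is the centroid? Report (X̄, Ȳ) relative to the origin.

rectangular body: A = 140 × 150 = 21000.00, centroid at (70.00, 75.00).
semicircular top: A = ½π·70² = 7696.90, centroid at (70.00, 179.71).
triangular fin: A = ½·45·20 = 450.00, centroid at (155.00, 6.67).
ΣA = 29146.90 cm²
ΣAX̄ = (21000.00)(70.00) + (7696.90)(70.00) + (450.00)(155.00) = 2078533.14 cm³
ΣAȲ = (21000.00)(75.00) + (7696.90)(179.71) + (450.00)(6.67) = 2961201.97 cm³
X̄ = 2078533.14 / 29146.90 = 71.31 cm
Ȳ = 2961201.97 / 29146.90 = 101.60 cm

X̄ = 71.31 cm, Ȳ = 101.60 cm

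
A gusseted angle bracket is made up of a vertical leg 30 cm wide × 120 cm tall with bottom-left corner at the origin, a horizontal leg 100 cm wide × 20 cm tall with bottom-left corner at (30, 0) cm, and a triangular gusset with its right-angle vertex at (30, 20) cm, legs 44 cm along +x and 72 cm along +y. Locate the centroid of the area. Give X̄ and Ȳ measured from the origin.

X̄ = 39.64 cm, Ȳ = 42.55 cm

vertical leg: A = 30 × 120 = 3600.00, centroid at (15.00, 60.00).
horizontal leg: A = 100 × 20 = 2000.00, centroid at (80.00, 10.00).
gusset: A = ½·44·72 = 1584.00, centroid at (44.67, 44.00).
ΣA = 7184.00 cm²
ΣAX̄ = (3600.00)(15.00) + (2000.00)(80.00) + (1584.00)(44.67) = 284752.00 cm³
ΣAȲ = (3600.00)(60.00) + (2000.00)(10.00) + (1584.00)(44.00) = 305696.00 cm³
X̄ = 284752.00 / 7184.00 = 39.64 cm
Ȳ = 305696.00 / 7184.00 = 42.55 cm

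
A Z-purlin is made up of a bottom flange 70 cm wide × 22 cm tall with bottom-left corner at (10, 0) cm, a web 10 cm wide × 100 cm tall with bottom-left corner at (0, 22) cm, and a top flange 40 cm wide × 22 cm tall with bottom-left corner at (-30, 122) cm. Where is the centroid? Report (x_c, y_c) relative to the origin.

bottom flange: A = 70 × 22 = 1540.00, centroid at (45.00, 11.00).
web: A = 10 × 100 = 1000.00, centroid at (5.00, 72.00).
top flange: A = 40 × 22 = 880.00, centroid at (-10.00, 133.00).
ΣA = 3420.00 cm², ΣAx_c = 65500.00 cm³, ΣAy_c = 205980.00 cm³.
x_c = 65500.00/3420.00 = 19.15 cm; y_c = 205980.00/3420.00 = 60.23 cm.

x_c = 19.15 cm, y_c = 60.23 cm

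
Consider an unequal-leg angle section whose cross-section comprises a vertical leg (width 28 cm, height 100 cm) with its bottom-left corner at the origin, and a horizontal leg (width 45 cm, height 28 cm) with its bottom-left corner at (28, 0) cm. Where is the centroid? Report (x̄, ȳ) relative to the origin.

Part | A | x̄ᵢ | ȳᵢ | A·x̄ᵢ | A·ȳᵢ
vertical leg | 2800.00 | 14.00 | 50.00 | 39200.00 | 140000.00
horizontal leg | 1260.00 | 50.50 | 14.00 | 63630.00 | 17640.00
Σ | 4060.00 |  |  | 102830.00 | 157640.00
x̄ = 102830.00 / 4060.00 = 25.33 cm
ȳ = 157640.00 / 4060.00 = 38.83 cm

x̄ = 25.33 cm, ȳ = 38.83 cm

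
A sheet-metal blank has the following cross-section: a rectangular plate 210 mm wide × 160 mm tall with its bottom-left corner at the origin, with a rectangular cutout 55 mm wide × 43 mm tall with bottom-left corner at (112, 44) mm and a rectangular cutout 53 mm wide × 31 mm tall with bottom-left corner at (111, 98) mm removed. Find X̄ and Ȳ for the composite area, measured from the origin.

plate: A = 210 × 160 = 33600.00, centroid at (105.00, 80.00).
hole 1: A = −(55 × 43) = -2365.00, centroid at (139.50, 65.50).
hole 2: A = −(53 × 31) = -1643.00, centroid at (137.50, 113.50).
ΣA = 29592.00 mm², ΣAX̄ = 2972170.00 mm³, ΣAȲ = 2346612.00 mm³.
X̄ = 2972170.00/29592.00 = 100.44 mm; Ȳ = 2346612.00/29592.00 = 79.30 mm.

X̄ = 100.44 mm, Ȳ = 79.30 mm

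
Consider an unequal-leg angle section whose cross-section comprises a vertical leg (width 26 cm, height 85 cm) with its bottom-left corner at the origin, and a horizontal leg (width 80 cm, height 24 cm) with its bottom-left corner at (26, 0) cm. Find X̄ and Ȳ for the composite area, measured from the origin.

Part | A | x̄ᵢ | ȳᵢ | A·x̄ᵢ | A·ȳᵢ
vertical leg | 2210.00 | 13.00 | 42.50 | 28730.00 | 93925.00
horizontal leg | 1920.00 | 66.00 | 12.00 | 126720.00 | 23040.00
Σ | 4130.00 |  |  | 155450.00 | 116965.00
X̄ = 155450.00 / 4130.00 = 37.64 cm
Ȳ = 116965.00 / 4130.00 = 28.32 cm

X̄ = 37.64 cm, Ȳ = 28.32 cm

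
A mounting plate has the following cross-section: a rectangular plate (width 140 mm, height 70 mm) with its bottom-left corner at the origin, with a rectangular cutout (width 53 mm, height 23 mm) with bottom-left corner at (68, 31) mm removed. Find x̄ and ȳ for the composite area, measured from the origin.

plate: A = 140 × 70 = 9800.00, centroid at (70.00, 35.00).
hole: A = −(53 × 23) = -1219.00, centroid at (94.50, 42.50).
ΣA = 8581.00 mm², ΣAx̄ = 570804.50 mm³, ΣAȳ = 291192.50 mm³.
x̄ = 570804.50/8581.00 = 66.52 mm; ȳ = 291192.50/8581.00 = 33.93 mm.

x̄ = 66.52 mm, ȳ = 33.93 mm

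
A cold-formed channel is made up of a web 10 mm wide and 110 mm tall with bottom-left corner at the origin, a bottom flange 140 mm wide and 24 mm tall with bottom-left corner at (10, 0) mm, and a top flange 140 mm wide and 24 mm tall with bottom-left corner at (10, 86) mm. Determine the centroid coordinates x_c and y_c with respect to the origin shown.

x_c = 69.45 mm, y_c = 55.00 mm

web: A = 10 × 110 = 1100.00, centroid at (5.00, 55.00).
bottom flange: A = 140 × 24 = 3360.00, centroid at (80.00, 12.00).
top flange: A = 140 × 24 = 3360.00, centroid at (80.00, 98.00).
ΣA = 7820.00 mm²
ΣAx_c = (1100.00)(5.00) + (3360.00)(80.00) + (3360.00)(80.00) = 543100.00 mm³
ΣAy_c = (1100.00)(55.00) + (3360.00)(12.00) + (3360.00)(98.00) = 430100.00 mm³
x_c = 543100.00 / 7820.00 = 69.45 mm
y_c = 430100.00 / 7820.00 = 55.00 mm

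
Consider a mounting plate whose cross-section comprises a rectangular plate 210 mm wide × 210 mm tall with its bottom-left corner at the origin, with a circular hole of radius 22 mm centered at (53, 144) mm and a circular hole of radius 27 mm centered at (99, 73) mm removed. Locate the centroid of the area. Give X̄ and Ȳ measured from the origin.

plate: A = 210 × 210 = 44100.00, centroid at (105.00, 105.00).
hole 1: A = −π·22² = -1520.53, centroid at (53.00, 144.00).
hole 2: A = −π·27² = -2290.22, centroid at (99.00, 73.00).
ΣA = 40289.25 mm², ΣAX̄ = 4323179.98 mm³, ΣAȲ = 4244357.42 mm³.
X̄ = 4323179.98/40289.25 = 107.30 mm; Ȳ = 4244357.42/40289.25 = 105.35 mm.

X̄ = 107.30 mm, Ȳ = 105.35 mm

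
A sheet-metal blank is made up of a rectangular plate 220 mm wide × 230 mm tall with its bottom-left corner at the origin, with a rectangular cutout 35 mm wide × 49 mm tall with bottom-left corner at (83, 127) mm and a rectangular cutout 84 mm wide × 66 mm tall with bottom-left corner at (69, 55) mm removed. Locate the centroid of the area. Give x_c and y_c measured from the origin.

plate: A = 220 × 230 = 50600.00, centroid at (110.00, 115.00).
hole 1: A = −(35 × 49) = -1715.00, centroid at (100.50, 151.50).
hole 2: A = −(84 × 66) = -5544.00, centroid at (111.00, 88.00).
ΣA = 43341.00 mm², ΣAx_c = 4778258.50 mm³, ΣAy_c = 5071305.50 mm³.
x_c = 4778258.50/43341.00 = 110.25 mm; y_c = 5071305.50/43341.00 = 117.01 mm.

x_c = 110.25 mm, y_c = 117.01 mm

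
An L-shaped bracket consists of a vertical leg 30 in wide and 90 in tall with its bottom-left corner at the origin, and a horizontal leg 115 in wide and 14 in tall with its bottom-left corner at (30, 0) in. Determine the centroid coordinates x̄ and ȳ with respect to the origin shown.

vertical leg: A = 30 × 90 = 2700.00, centroid at (15.00, 45.00).
horizontal leg: A = 115 × 14 = 1610.00, centroid at (87.50, 7.00).
ΣA = 4310.00 in²
ΣAx̄ = (2700.00)(15.00) + (1610.00)(87.50) = 181375.00 in³
ΣAȳ = (2700.00)(45.00) + (1610.00)(7.00) = 132770.00 in³
x̄ = 181375.00 / 4310.00 = 42.08 in
ȳ = 132770.00 / 4310.00 = 30.81 in

x̄ = 42.08 in, ȳ = 30.81 in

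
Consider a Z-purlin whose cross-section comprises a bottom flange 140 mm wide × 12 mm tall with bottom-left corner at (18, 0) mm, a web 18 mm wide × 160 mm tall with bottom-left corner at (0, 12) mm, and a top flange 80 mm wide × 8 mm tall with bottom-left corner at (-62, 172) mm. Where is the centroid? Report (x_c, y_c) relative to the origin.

Part | A | x̄ᵢ | ȳᵢ | A·x̄ᵢ | A·ȳᵢ
bottom flange | 1680.00 | 88.00 | 6.00 | 147840.00 | 10080.00
web | 2880.00 | 9.00 | 92.00 | 25920.00 | 264960.00
top flange | 640.00 | -22.00 | 176.00 | -14080.00 | 112640.00
Σ | 5200.00 |  |  | 159680.00 | 387680.00
x_c = 159680.00 / 5200.00 = 30.71 mm
y_c = 387680.00 / 5200.00 = 74.55 mm

x_c = 30.71 mm, y_c = 74.55 mm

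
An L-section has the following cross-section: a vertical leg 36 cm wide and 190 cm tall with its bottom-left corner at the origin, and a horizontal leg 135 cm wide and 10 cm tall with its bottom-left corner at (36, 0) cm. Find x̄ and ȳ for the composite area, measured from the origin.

x̄ = 32.09 cm, ȳ = 80.16 cm

vertical leg: A = 36 × 190 = 6840.00, centroid at (18.00, 95.00).
horizontal leg: A = 135 × 10 = 1350.00, centroid at (103.50, 5.00).
ΣA = 8190.00 cm²
ΣAx̄ = (6840.00)(18.00) + (1350.00)(103.50) = 262845.00 cm³
ΣAȳ = (6840.00)(95.00) + (1350.00)(5.00) = 656550.00 cm³
x̄ = 262845.00 / 8190.00 = 32.09 cm
ȳ = 656550.00 / 8190.00 = 80.16 cm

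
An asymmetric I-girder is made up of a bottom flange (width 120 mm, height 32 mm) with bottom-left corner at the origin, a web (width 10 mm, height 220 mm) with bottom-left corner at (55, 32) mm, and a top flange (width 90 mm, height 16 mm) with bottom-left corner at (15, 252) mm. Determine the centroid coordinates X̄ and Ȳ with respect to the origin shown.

X̄ = 60.00 mm, Ȳ = 100.03 mm

Part | A | x̄ᵢ | ȳᵢ | A·x̄ᵢ | A·ȳᵢ
bottom flange | 3840.00 | 60.00 | 16.00 | 230400.00 | 61440.00
web | 2200.00 | 60.00 | 142.00 | 132000.00 | 312400.00
top flange | 1440.00 | 60.00 | 260.00 | 86400.00 | 374400.00
Σ | 7480.00 |  |  | 448800.00 | 748240.00
X̄ = 448800.00 / 7480.00 = 60.00 mm
Ȳ = 748240.00 / 7480.00 = 100.03 mm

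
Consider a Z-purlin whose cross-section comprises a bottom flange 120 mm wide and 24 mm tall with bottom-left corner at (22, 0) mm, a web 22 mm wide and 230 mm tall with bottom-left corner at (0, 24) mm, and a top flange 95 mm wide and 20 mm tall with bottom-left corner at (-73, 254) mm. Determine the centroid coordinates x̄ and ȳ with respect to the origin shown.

x̄ = 24.73 mm, ȳ = 125.97 mm

bottom flange: A = 120 × 24 = 2880.00, centroid at (82.00, 12.00).
web: A = 22 × 230 = 5060.00, centroid at (11.00, 139.00).
top flange: A = 95 × 20 = 1900.00, centroid at (-25.50, 264.00).
ΣA = 9840.00 mm², ΣAx̄ = 243370.00 mm³, ΣAȳ = 1239500.00 mm³.
x̄ = 243370.00/9840.00 = 24.73 mm; ȳ = 1239500.00/9840.00 = 125.97 mm.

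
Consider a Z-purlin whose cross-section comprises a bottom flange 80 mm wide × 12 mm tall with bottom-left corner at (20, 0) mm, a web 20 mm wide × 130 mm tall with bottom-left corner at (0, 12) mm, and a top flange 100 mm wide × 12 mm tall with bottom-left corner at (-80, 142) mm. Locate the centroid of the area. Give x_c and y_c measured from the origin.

x_c = 10.00 mm, y_c = 80.58 mm

bottom flange: A = 80 × 12 = 960.00, centroid at (60.00, 6.00).
web: A = 20 × 130 = 2600.00, centroid at (10.00, 77.00).
top flange: A = 100 × 12 = 1200.00, centroid at (-30.00, 148.00).
ΣA = 4760.00 mm², ΣAx_c = 47600.00 mm³, ΣAy_c = 383560.00 mm³.
x_c = 47600.00/4760.00 = 10.00 mm; y_c = 383560.00/4760.00 = 80.58 mm.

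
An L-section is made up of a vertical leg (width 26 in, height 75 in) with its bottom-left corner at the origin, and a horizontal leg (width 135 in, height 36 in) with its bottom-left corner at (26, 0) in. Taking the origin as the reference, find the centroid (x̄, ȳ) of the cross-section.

Part | A | x̄ᵢ | ȳᵢ | A·x̄ᵢ | A·ȳᵢ
vertical leg | 1950.00 | 13.00 | 37.50 | 25350.00 | 73125.00
horizontal leg | 4860.00 | 93.50 | 18.00 | 454410.00 | 87480.00
Σ | 6810.00 |  |  | 479760.00 | 160605.00
x̄ = 479760.00 / 6810.00 = 70.45 in
ȳ = 160605.00 / 6810.00 = 23.58 in

x̄ = 70.45 in, ȳ = 23.58 in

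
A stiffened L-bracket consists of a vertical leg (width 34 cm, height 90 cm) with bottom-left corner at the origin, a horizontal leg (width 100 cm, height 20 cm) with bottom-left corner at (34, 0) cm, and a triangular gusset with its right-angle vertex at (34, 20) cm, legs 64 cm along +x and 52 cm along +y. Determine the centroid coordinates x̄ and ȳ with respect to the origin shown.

x̄ = 46.42 cm, ȳ = 32.69 cm

Part | A | x̄ᵢ | ȳᵢ | A·x̄ᵢ | A·ȳᵢ
vertical leg | 3060.00 | 17.00 | 45.00 | 52020.00 | 137700.00
horizontal leg | 2000.00 | 84.00 | 10.00 | 168000.00 | 20000.00
gusset | 1664.00 | 55.33 | 37.33 | 92074.67 | 62122.67
Σ | 6724.00 |  |  | 312094.67 | 219822.67
x̄ = 312094.67 / 6724.00 = 46.42 cm
ȳ = 219822.67 / 6724.00 = 32.69 cm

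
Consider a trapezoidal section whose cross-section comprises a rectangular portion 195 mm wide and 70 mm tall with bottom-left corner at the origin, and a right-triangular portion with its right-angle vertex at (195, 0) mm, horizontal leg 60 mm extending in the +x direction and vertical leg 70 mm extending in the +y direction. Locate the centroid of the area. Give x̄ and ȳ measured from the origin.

rectangular portion: A = 195 × 70 = 13650.00, centroid at (97.50, 35.00).
triangular portion: A = ½·60·70 = 2100.00, centroid at (215.00, 23.33).
ΣA = 15750.00 mm², ΣAx̄ = 1782375.00 mm³, ΣAȳ = 526750.00 mm³.
x̄ = 1782375.00/15750.00 = 113.17 mm; ȳ = 526750.00/15750.00 = 33.44 mm.

x̄ = 113.17 mm, ȳ = 33.44 mm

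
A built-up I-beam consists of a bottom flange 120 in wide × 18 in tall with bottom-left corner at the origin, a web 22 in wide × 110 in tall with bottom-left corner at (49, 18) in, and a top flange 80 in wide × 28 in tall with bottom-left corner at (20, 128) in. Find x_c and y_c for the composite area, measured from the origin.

bottom flange: A = 120 × 18 = 2160.00, centroid at (60.00, 9.00).
web: A = 22 × 110 = 2420.00, centroid at (60.00, 73.00).
top flange: A = 80 × 28 = 2240.00, centroid at (60.00, 142.00).
ΣA = 6820.00 in²
ΣAx_c = (2160.00)(60.00) + (2420.00)(60.00) + (2240.00)(60.00) = 409200.00 in³
ΣAy_c = (2160.00)(9.00) + (2420.00)(73.00) + (2240.00)(142.00) = 514180.00 in³
x_c = 409200.00 / 6820.00 = 60.00 in
y_c = 514180.00 / 6820.00 = 75.39 in

x_c = 60.00 in, y_c = 75.39 in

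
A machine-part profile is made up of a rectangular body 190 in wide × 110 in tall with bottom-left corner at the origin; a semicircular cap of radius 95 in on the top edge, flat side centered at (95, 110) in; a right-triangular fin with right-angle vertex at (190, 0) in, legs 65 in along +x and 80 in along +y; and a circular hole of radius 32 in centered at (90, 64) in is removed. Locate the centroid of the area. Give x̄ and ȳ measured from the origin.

rectangular body: A = 190 × 110 = 20900.00, centroid at (95.00, 55.00).
semicircular top: A = ½π·95² = 14176.44, centroid at (95.00, 150.32).
triangular fin: A = ½·65·80 = 2600.00, centroid at (211.67, 26.67).
hole: A = −π·32² = -3216.99, centroid at (90.00, 64.00).
ΣA = 34459.45 in², ΣAx̄ = 3593065.66 in³, ΣAȳ = 3143937.30 in³.
x̄ = 3593065.66/34459.45 = 104.27 in; ȳ = 3143937.30/34459.45 = 91.24 in.

x̄ = 104.27 in, ȳ = 91.24 in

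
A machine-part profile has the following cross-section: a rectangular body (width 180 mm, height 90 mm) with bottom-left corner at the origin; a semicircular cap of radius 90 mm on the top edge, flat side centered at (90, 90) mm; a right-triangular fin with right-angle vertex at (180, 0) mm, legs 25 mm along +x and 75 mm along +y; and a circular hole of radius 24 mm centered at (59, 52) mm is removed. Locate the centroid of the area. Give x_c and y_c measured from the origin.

rectangular body: A = 180 × 90 = 16200.00, centroid at (90.00, 45.00).
semicircular top: A = ½π·90² = 12723.45, centroid at (90.00, 128.20).
triangular fin: A = ½·25·75 = 937.50, centroid at (188.33, 25.00).
hole: A = −π·24² = -1809.56, centroid at (59.00, 52.00).
ΣA = 28051.39 mm²
ΣAx_c = (16200.00)(90.00) + (12723.45)(90.00) + (937.50)(188.33) + (-1809.56)(59.00) = 2672909.14 mm³
ΣAy_c = (16200.00)(45.00) + (12723.45)(128.20) + (937.50)(25.00) + (-1809.56)(52.00) = 2289451.04 mm³
x_c = 2672909.14 / 28051.39 = 95.29 mm
y_c = 2289451.04 / 28051.39 = 81.62 mm

x_c = 95.29 mm, y_c = 81.62 mm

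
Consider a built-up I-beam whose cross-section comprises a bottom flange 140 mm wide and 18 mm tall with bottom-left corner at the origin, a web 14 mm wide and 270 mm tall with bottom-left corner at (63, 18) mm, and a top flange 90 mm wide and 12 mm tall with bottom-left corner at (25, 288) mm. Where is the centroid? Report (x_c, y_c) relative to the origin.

x_c = 70.00 mm, y_c = 124.46 mm

Part | A | x̄ᵢ | ȳᵢ | A·x̄ᵢ | A·ȳᵢ
bottom flange | 2520.00 | 70.00 | 9.00 | 176400.00 | 22680.00
web | 3780.00 | 70.00 | 153.00 | 264600.00 | 578340.00
top flange | 1080.00 | 70.00 | 294.00 | 75600.00 | 317520.00
Σ | 7380.00 |  |  | 516600.00 | 918540.00
x_c = 516600.00 / 7380.00 = 70.00 mm
y_c = 918540.00 / 7380.00 = 124.46 mm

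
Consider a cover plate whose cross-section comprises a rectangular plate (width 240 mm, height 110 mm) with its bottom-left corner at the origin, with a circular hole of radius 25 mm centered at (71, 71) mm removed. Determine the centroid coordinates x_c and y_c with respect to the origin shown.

plate: A = 240 × 110 = 26400.00, centroid at (120.00, 55.00).
hole: A = −π·25² = -1963.50, centroid at (71.00, 71.00).
ΣA = 24436.50 mm², ΣAx_c = 3028591.83 mm³, ΣAy_c = 1312591.83 mm³.
x_c = 3028591.83/24436.50 = 123.94 mm; y_c = 1312591.83/24436.50 = 53.71 mm.

x_c = 123.94 mm, y_c = 53.71 mm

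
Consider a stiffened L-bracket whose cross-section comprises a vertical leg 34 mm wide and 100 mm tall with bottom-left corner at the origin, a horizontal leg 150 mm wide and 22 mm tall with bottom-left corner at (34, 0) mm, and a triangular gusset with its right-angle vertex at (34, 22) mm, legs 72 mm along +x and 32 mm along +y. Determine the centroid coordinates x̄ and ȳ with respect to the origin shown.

vertical leg: A = 34 × 100 = 3400.00, centroid at (17.00, 50.00).
horizontal leg: A = 150 × 22 = 3300.00, centroid at (109.00, 11.00).
gusset: A = ½·72·32 = 1152.00, centroid at (58.00, 32.67).
ΣA = 7852.00 mm², ΣAx̄ = 484316.00 mm³, ΣAȳ = 243932.00 mm³.
x̄ = 484316.00/7852.00 = 61.68 mm; ȳ = 243932.00/7852.00 = 31.07 mm.

x̄ = 61.68 mm, ȳ = 31.07 mm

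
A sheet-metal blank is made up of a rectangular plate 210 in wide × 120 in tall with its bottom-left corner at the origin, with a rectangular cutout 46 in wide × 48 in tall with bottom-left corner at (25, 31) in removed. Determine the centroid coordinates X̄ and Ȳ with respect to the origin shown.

X̄ = 110.47 in, Ȳ = 60.48 in

plate: A = 210 × 120 = 25200.00, centroid at (105.00, 60.00).
hole: A = −(46 × 48) = -2208.00, centroid at (48.00, 55.00).
ΣA = 22992.00 in², ΣAX̄ = 2540016.00 in³, ΣAȲ = 1390560.00 in³.
X̄ = 2540016.00/22992.00 = 110.47 in; Ȳ = 1390560.00/22992.00 = 60.48 in.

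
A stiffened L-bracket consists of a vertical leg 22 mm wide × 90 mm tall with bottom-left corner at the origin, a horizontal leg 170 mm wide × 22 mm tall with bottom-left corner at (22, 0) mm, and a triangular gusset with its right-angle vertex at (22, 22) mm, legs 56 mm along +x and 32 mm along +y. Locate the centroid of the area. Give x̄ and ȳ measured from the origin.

x̄ = 69.29 mm, ȳ = 24.11 mm

Part | A | x̄ᵢ | ȳᵢ | A·x̄ᵢ | A·ȳᵢ
vertical leg | 1980.00 | 11.00 | 45.00 | 21780.00 | 89100.00
horizontal leg | 3740.00 | 107.00 | 11.00 | 400180.00 | 41140.00
gusset | 896.00 | 40.67 | 32.67 | 36437.33 | 29269.33
Σ | 6616.00 |  |  | 458397.33 | 159509.33
x̄ = 458397.33 / 6616.00 = 69.29 mm
ȳ = 159509.33 / 6616.00 = 24.11 mm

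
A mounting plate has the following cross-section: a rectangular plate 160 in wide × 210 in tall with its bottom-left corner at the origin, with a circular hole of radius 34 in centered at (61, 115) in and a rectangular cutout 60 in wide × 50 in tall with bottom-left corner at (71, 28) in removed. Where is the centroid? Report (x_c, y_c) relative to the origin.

Part | A | x̄ᵢ | ȳᵢ | A·x̄ᵢ | A·ȳᵢ
plate | 33600.00 | 80.00 | 105.00 | 2688000.00 | 3528000.00
hole 1 | -3631.68 | 61.00 | 115.00 | -221532.55 | -417643.33
hole 2 | -3000.00 | 101.00 | 53.00 | -303000.00 | -159000.00
Σ | 26968.32 |  |  | 2163467.45 | 2951356.67
x_c = 2163467.45 / 26968.32 = 80.22 in
y_c = 2951356.67 / 26968.32 = 109.44 in

x_c = 80.22 in, y_c = 109.44 in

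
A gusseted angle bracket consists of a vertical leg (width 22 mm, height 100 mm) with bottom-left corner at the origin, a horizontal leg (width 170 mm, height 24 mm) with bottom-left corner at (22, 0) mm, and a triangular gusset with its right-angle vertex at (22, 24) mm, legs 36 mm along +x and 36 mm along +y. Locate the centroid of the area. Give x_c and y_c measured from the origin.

Part | A | x̄ᵢ | ȳᵢ | A·x̄ᵢ | A·ȳᵢ
vertical leg | 2200.00 | 11.00 | 50.00 | 24200.00 | 110000.00
horizontal leg | 4080.00 | 107.00 | 12.00 | 436560.00 | 48960.00
gusset | 648.00 | 34.00 | 36.00 | 22032.00 | 23328.00
Σ | 6928.00 |  |  | 482792.00 | 182288.00
x_c = 482792.00 / 6928.00 = 69.69 mm
y_c = 182288.00 / 6928.00 = 26.31 mm

x_c = 69.69 mm, y_c = 26.31 mm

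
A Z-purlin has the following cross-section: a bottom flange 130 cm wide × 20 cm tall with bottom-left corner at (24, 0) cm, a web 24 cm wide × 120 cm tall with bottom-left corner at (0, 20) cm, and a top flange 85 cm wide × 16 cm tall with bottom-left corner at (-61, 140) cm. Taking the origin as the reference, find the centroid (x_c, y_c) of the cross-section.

Part | A | x̄ᵢ | ȳᵢ | A·x̄ᵢ | A·ȳᵢ
bottom flange | 2600.00 | 89.00 | 10.00 | 231400.00 | 26000.00
web | 2880.00 | 12.00 | 80.00 | 34560.00 | 230400.00
top flange | 1360.00 | -18.50 | 148.00 | -25160.00 | 201280.00
Σ | 6840.00 |  |  | 240800.00 | 457680.00
x_c = 240800.00 / 6840.00 = 35.20 cm
y_c = 457680.00 / 6840.00 = 66.91 cm

x_c = 35.20 cm, y_c = 66.91 cm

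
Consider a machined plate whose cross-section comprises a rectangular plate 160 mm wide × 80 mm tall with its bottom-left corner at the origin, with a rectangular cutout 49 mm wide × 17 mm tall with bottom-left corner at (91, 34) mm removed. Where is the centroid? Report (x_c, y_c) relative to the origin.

x_c = 77.53 mm, y_c = 39.83 mm

Part | A | x̄ᵢ | ȳᵢ | A·x̄ᵢ | A·ȳᵢ
plate | 12800.00 | 80.00 | 40.00 | 1024000.00 | 512000.00
hole | -833.00 | 115.50 | 42.50 | -96211.50 | -35402.50
Σ | 11967.00 |  |  | 927788.50 | 476597.50
x_c = 927788.50 / 11967.00 = 77.53 mm
y_c = 476597.50 / 11967.00 = 39.83 mm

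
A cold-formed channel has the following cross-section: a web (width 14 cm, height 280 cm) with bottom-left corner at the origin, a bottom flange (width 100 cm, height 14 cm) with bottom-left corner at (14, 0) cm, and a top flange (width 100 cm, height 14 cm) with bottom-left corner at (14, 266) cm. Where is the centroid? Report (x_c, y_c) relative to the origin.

x_c = 30.75 cm, y_c = 140.00 cm

Part | A | x̄ᵢ | ȳᵢ | A·x̄ᵢ | A·ȳᵢ
web | 3920.00 | 7.00 | 140.00 | 27440.00 | 548800.00
bottom flange | 1400.00 | 64.00 | 7.00 | 89600.00 | 9800.00
top flange | 1400.00 | 64.00 | 273.00 | 89600.00 | 382200.00
Σ | 6720.00 |  |  | 206640.00 | 940800.00
x_c = 206640.00 / 6720.00 = 30.75 cm
y_c = 940800.00 / 6720.00 = 140.00 cm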